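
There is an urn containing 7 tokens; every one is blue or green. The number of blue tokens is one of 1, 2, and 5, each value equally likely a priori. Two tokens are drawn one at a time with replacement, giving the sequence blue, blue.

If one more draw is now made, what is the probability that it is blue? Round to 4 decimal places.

Under each hypothesis, the probability of the observed sequence is: P(data | r = 1) = (1/7)(1/7) = 1/49; P(data | r = 2) = (2/7)(2/7) = 4/49; P(data | r = 5) = (5/7)(5/7) = 25/49.
Multiplying each by its prior: 1/3 · 1/49 = 1/147, 1/3 · 4/49 = 4/147, 1/3 · 25/49 = 25/147; with total 10/49.
Normalising, the posterior is P(r = 1 | data) = 1/30, P(r = 2 | data) = 2/15, P(r = 5 | data) = 5/6.
So P(blue next | data) = Σ P(blue next | H) P(H | data) = (1/7)(1/30) + (2/7)(2/15) + (5/7)(5/6) = 67/105.

0.6381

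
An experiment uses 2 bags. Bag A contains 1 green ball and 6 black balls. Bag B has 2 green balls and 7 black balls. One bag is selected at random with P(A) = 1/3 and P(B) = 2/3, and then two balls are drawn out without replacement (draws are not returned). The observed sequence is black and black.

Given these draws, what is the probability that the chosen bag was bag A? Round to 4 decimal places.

0.3797

Compute the likelihood of the observed sequence for each case: P(data | bag A) = (6/7)(5/6) = 5/7; P(data | bag B) = (7/9)(6/8) = 7/12.
The prior-weighted likelihoods are 1/3 · 5/7 = 5/21, 2/3 · 7/12 = 7/18; summing to 79/126.
So P(bag A | data) = (5/21) / (79/126) = 30/79.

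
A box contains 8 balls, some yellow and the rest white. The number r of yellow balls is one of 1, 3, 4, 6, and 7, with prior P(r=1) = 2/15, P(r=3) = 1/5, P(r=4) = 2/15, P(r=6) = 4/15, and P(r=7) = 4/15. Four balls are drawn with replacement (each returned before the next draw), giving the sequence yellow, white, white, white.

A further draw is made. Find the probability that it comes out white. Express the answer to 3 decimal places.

0.633

The likelihood of the observed sequence under each hypothesis: P(data | r = 1) = (1/8)(7/8)(7/8)(7/8) = 0.08374; P(data | r = 3) = (3/8)(5/8)(5/8)(5/8) = 0.091553; P(data | r = 4) = (4/8)(4/8)(4/8)(4/8) = 0.0625; P(data | r = 6) = (6/8)(2/8)(2/8)(2/8) = 0.011719; P(data | r = 7) = (7/8)(1/8)(1/8)(1/8) = 0.001709.
The prior-weighted likelihoods are 2/15 · 0.08374 = 0.011165, 1/5 · 0.091553 = 0.018311, 2/15 · 0.0625 = 0.0083333, 4/15 · 0.011719 = 0.003125, 4/15 · 0.001709 = 0.00045573; with total 0.04139.
The posterior is then P(r = 1 | data) = 0.26976, P(r = 3 | data) = 0.44239, P(r = 4 | data) = 0.20134, P(r = 6 | data) = 0.075501, P(r = 7 | data) = 0.011011.
The predictive probability is P(white next | data) = (7/8)(0.26976) + (5/8)(0.44239) + (1/2)(0.20134) + (1/4)(0.075501) + (1/8)(0.011011) = 0.63345.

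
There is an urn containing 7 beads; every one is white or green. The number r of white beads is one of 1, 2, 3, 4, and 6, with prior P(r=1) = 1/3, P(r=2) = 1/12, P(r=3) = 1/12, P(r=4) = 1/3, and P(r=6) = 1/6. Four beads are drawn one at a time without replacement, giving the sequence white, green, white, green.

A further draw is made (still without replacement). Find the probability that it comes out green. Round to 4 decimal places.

0.4600

The likelihood of the observed sequence under each hypothesis: P(data | r = 1) = (1/7)(6/6)(0/5) = 0; P(data | r = 2) = (2/7)(5/6)(1/5)(4/4) = 1/21; P(data | r = 3) = (3/7)(4/6)(2/5)(3/4) = 3/35; P(data | r = 4) = (4/7)(3/6)(3/5)(2/4) = 3/35; P(data | r = 6) = (6/7)(1/6)(5/5)(0/4) = 0.
Multiplying each by its prior: 1/3 · 0 = 0, 1/12 · 1/21 = 1/252, 1/12 · 3/35 = 1/140, 1/3 · 3/35 = 1/35, 1/6 · 0 = 0; with total 5/126.
Dividing through by the total gives posterior P(r = 1 | data) = 0, P(r = 2 | data) = 1/10, P(r = 3 | data) = 9/50, P(r = 4 | data) = 18/25, P(r = 6 | data) = 0.
The predictive probability is P(green next | data) = (1)(1/10) + (2/3)(9/50) + (1/3)(18/25) = 23/50.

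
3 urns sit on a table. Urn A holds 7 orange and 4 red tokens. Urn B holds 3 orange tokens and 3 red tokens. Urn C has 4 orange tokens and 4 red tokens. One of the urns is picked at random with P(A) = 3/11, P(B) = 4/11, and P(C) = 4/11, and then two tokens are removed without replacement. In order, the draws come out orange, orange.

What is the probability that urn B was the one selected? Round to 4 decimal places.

For each hypothesis, P(data | H) works out to: P(data | urn A) = (7/11)(6/10) = 0.38182; P(data | urn B) = (3/6)(2/5) = 0.2; P(data | urn C) = (4/8)(3/7) = 0.21429.
Multiplying each by its prior: 3/11 · 0.38182 = 0.10413, 4/11 · 0.2 = 0.072727, 4/11 · 0.21429 = 0.077922; with total 0.25478.
By Bayes' rule, P(urn B | data) = (0.072727) / (0.25478) = 0.28545.

0.2854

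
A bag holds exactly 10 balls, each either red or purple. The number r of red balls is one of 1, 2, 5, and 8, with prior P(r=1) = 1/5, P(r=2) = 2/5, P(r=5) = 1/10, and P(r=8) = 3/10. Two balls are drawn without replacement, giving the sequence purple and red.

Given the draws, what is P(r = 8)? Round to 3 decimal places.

0.310

For each hypothesis, P(data | H) works out to: P(data | r = 1) = (9/10)(1/9) = 1/10; P(data | r = 2) = (8/10)(2/9) = 8/45; P(data | r = 5) = (5/10)(5/9) = 5/18; P(data | r = 8) = (2/10)(8/9) = 8/45.
Multiplying each by its prior: 1/5 · 1/10 = 1/50, 2/5 · 8/45 = 16/225, 1/10 · 5/18 = 1/36, 3/10 · 8/45 = 4/75; these sum to 31/180.
Hence P(r = 8 | data) = (4/75) / (31/180) = 48/155.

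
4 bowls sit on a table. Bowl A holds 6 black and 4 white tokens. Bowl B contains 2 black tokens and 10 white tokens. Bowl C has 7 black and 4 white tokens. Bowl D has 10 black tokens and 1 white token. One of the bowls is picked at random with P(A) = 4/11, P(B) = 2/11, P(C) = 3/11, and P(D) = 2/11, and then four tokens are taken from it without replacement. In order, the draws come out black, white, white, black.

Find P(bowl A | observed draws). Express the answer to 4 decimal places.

Compute the likelihood of the observed sequence for each case: P(data | bowl A) = (6/10)(4/9)(3/8)(5/7) = 0.071429; P(data | bowl B) = (2/12)(10/11)(9/10)(1/9) = 0.015152; P(data | bowl C) = (7/11)(4/10)(3/9)(6/8) = 0.063636; P(data | bowl D) = (10/11)(1/10)(0/9) = 0.
The prior-weighted likelihoods are 4/11 · 0.071429 = 0.025974, 2/11 · 0.015152 = 0.0027548, 3/11 · 0.063636 = 0.017355, 2/11 · 0 = 0; with total 0.046084.
Hence P(bowl A | data) = (0.025974) / (0.046084) = 0.56362.

0.5636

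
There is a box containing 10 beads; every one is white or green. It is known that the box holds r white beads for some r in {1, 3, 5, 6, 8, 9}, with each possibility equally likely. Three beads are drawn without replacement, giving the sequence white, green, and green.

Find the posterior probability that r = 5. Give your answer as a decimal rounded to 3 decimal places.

For each hypothesis, P(data | H) works out to: P(data | r = 1) = (1/10)(9/9)(8/8) = 0.1; P(data | r = 3) = (3/10)(7/9)(6/8) = 0.175; P(data | r = 5) = (5/10)(5/9)(4/8) = 0.13889; P(data | r = 6) = (6/10)(4/9)(3/8) = 0.1; P(data | r = 8) = (8/10)(2/9)(1/8) = 0.022222; P(data | r = 9) = (9/10)(1/9)(0/8) = 0.
Weighting by the prior gives 1/6 · 0.1 = 0.016667, 1/6 · 0.175 = 0.029167, 1/6 · 0.13889 = 0.023148, 1/6 · 0.1 = 0.016667, 1/6 · 0.022222 = 0.0037037, 1/6 · 0 = 0; summing to 0.089352.
Therefore the posterior P(r = 5 | data) = (0.023148) / (0.089352) = 0.25907.

0.259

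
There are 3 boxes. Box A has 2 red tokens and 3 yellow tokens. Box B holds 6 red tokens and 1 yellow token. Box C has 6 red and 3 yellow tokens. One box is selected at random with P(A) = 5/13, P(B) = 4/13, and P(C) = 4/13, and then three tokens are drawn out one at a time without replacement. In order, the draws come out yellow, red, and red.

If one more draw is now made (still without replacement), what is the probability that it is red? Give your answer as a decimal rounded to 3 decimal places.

For each hypothesis, P(data | H) works out to: P(data | box A) = (3/5)(2/4)(1/3) = 1/10; P(data | box B) = (1/7)(6/6)(5/5) = 1/7; P(data | box C) = (3/9)(6/8)(5/7) = 5/28.
The prior-weighted likelihoods are 5/13 · 1/10 = 1/26, 4/13 · 1/7 = 4/91, 4/13 · 5/28 = 5/91; summing to 25/182.
Normalising, the posterior is P(box A | data) = 7/25, P(box B | data) = 8/25, P(box C | data) = 2/5.
So P(red next | data) = Σ P(red next | H) P(H | data) = (0)(7/25) + (1)(8/25) + (2/3)(2/5) = 44/75.

0.587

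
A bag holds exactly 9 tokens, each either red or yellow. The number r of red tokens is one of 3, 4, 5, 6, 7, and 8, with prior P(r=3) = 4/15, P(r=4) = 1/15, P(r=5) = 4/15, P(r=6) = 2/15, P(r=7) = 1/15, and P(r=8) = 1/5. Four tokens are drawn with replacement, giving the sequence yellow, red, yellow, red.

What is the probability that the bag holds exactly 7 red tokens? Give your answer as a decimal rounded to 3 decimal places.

Compute the likelihood of the observed sequence for each case: P(data | r = 3) = (6/9)(3/9)(6/9)(3/9) = 0.049383; P(data | r = 4) = (5/9)(4/9)(5/9)(4/9) = 0.060966; P(data | r = 5) = (4/9)(5/9)(4/9)(5/9) = 0.060966; P(data | r = 6) = (3/9)(6/9)(3/9)(6/9) = 0.049383; P(data | r = 7) = (2/9)(7/9)(2/9)(7/9) = 0.029873; P(data | r = 8) = (1/9)(8/9)(1/9)(8/9) = 0.0097546.
The prior-weighted likelihoods are 4/15 · 0.049383 = 0.013169, 1/15 · 0.060966 = 0.0040644, 4/15 · 0.060966 = 0.016258, 2/15 · 0.049383 = 0.0065844, 1/15 · 0.029873 = 0.0019916, 1/5 · 0.0097546 = 0.0019509; with total 0.044018.
Therefore the posterior P(r = 7 | data) = (0.0019916) / (0.044018) = 0.045245.

0.045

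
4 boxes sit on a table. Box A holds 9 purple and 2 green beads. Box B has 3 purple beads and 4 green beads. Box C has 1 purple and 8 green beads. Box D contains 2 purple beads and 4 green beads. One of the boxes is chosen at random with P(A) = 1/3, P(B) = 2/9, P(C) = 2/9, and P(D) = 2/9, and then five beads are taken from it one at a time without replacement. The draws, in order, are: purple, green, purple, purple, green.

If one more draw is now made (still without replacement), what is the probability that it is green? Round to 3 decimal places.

Under each hypothesis, the probability of the observed sequence is: P(data | box A) = (9/11)(2/10)(8/9)(7/8)(1/7) = 0.018182; P(data | box B) = (3/7)(4/6)(2/5)(1/4)(3/3) = 0.028571; P(data | box C) = (1/9)(8/8)(0/7) = 0; P(data | box D) = (2/6)(4/5)(1/4)(0/3) = 0.
Weighting by the prior gives 1/3 · 0.018182 = 0.0060606, 2/9 · 0.028571 = 0.0063492, 2/9 · 0 = 0, 2/9 · 0 = 0; with total 0.01241.
The posterior is then P(box A | data) = 0.48837, P(box B | data) = 0.51163, P(box C | data) = 0, P(box D | data) = 0.
Averaging over the posterior, P(green next | data) = (0)(0.48837) + (1)(0.51163) = 0.51163.

0.512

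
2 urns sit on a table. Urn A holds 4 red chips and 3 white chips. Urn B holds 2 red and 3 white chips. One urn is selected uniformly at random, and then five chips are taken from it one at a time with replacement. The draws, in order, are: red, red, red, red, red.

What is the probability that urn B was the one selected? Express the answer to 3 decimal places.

0.144

For each hypothesis, P(data | H) works out to: P(data | urn A) = (4/7)(4/7)(4/7)(4/7)(4/7) = 0.060927; P(data | urn B) = (2/5)(2/5)(2/5)(2/5)(2/5) = 0.01024.
Weighting by the prior gives 1/2 · 0.060927 = 0.030463, 1/2 · 0.01024 = 0.00512; with total 0.035583.
By Bayes' rule, P(urn B | data) = (0.00512) / (0.035583) = 0.14389.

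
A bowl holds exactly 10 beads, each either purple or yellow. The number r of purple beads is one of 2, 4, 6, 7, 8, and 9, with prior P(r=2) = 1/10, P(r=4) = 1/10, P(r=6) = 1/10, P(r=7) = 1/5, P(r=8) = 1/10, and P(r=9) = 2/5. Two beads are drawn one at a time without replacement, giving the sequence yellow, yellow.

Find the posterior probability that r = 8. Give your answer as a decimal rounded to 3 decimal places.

For each hypothesis, P(data | H) works out to: P(data | r = 2) = (8/10)(7/9) = 28/45; P(data | r = 4) = (6/10)(5/9) = 1/3; P(data | r = 6) = (4/10)(3/9) = 2/15; P(data | r = 7) = (3/10)(2/9) = 1/15; P(data | r = 8) = (2/10)(1/9) = 1/45; P(data | r = 9) = (1/10)(0/9) = 0.
Multiplying each by its prior: 1/10 · 28/45 = 14/225, 1/10 · 1/3 = 1/30, 1/10 · 2/15 = 1/75, 1/5 · 1/15 = 1/75, 1/10 · 1/45 = 1/450, 2/5 · 0 = 0; summing to 28/225.
So P(r = 8 | data) = (1/450) / (28/225) = 1/56.

0.018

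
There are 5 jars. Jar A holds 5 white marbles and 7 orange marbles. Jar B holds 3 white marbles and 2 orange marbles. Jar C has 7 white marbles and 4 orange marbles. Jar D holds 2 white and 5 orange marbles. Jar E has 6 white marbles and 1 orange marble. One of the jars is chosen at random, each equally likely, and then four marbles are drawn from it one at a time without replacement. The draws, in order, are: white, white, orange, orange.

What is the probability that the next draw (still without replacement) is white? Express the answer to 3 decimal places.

0.610

Compute the likelihood of the observed sequence for each case: P(data | jar A) = (5/12)(4/11)(7/10)(6/9) = 0.070707; P(data | jar B) = (3/5)(2/4)(2/3)(1/2) = 0.1; P(data | jar C) = (7/11)(6/10)(4/9)(3/8) = 0.063636; P(data | jar D) = (2/7)(1/6)(5/5)(4/4) = 0.047619; P(data | jar E) = (6/7)(5/6)(1/5)(0/4) = 0.
The prior-weighted likelihoods are 1/5 · 0.070707 = 0.014141, 1/5 · 0.1 = 0.02, 1/5 · 0.063636 = 0.012727, 1/5 · 0.047619 = 0.0095238, 1/5 · 0 = 0; summing to 0.056392.
Normalising, the posterior is P(jar A | data) = 0.25077, P(jar B | data) = 0.35466, P(jar C | data) = 0.22569, P(jar D | data) = 0.16888, P(jar E | data) = 0.
Averaging over the posterior, P(white next | data) = (3/8)(0.25077) + (1)(0.35466) + (5/7)(0.22569) + (0)(0.16888) = 0.6099.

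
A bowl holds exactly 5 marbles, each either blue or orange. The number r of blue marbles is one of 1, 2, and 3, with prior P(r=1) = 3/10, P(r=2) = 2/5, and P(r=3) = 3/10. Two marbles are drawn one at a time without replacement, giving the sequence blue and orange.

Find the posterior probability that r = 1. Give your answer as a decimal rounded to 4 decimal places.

Under each hypothesis, the probability of the observed sequence is: P(data | r = 1) = (1/5)(4/4) = 1/5; P(data | r = 2) = (2/5)(3/4) = 3/10; P(data | r = 3) = (3/5)(2/4) = 3/10.
The prior-weighted likelihoods are 3/10 · 1/5 = 3/50, 2/5 · 3/10 = 3/25, 3/10 · 3/10 = 9/100; these sum to 27/100.
So P(r = 1 | data) = (3/50) / (27/100) = 2/9.

0.2222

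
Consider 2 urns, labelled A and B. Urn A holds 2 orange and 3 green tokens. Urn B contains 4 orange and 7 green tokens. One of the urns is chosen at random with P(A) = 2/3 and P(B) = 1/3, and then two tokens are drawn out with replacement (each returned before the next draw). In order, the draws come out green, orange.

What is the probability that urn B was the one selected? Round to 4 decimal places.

Under each hypothesis, the probability of the observed sequence is: P(data | urn A) = (3/5)(2/5) = 0.24; P(data | urn B) = (7/11)(4/11) = 0.2314.
The prior-weighted likelihoods are 2/3 · 0.24 = 0.16, 1/3 · 0.2314 = 0.077135; with total 0.23713.
So P(urn B | data) = (0.077135) / (0.23713) = 0.32528.

0.3253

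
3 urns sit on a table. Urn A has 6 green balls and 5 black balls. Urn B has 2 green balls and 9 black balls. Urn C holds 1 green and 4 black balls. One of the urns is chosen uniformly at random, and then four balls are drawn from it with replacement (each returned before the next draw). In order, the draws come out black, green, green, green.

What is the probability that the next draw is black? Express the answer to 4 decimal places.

Compute the likelihood of the observed sequence for each case: P(data | urn A) = (5/11)(6/11)(6/11)(6/11) = 0.073765; P(data | urn B) = (9/11)(2/11)(2/11)(2/11) = 0.0049177; P(data | urn C) = (4/5)(1/5)(1/5)(1/5) = 0.0064.
Weighting by the prior gives 1/3 · 0.073765 = 0.024588, 1/3 · 0.0049177 = 0.0016392, 1/3 · 0.0064 = 0.0021333; these sum to 0.028361.
Normalising, the posterior is P(urn A | data) = 0.86698, P(urn B | data) = 0.057799, P(urn C | data) = 0.075221.
Averaging over the posterior, P(black next | data) = (5/11)(0.86698) + (9/11)(0.057799) + (4/5)(0.075221) = 0.50155.

0.5015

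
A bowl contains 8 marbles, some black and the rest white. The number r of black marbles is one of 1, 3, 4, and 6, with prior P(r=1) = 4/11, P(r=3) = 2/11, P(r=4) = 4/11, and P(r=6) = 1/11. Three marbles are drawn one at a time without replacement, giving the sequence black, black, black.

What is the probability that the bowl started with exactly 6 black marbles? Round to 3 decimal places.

The likelihood of the observed sequence under each hypothesis: P(data | r = 1) = (1/8)(0/7) = 0; P(data | r = 3) = (3/8)(2/7)(1/6) = 1/56; P(data | r = 4) = (4/8)(3/7)(2/6) = 1/14; P(data | r = 6) = (6/8)(5/7)(4/6) = 5/14.
Weighting by the prior gives 4/11 · 0 = 0, 2/11 · 1/56 = 1/308, 4/11 · 1/14 = 2/77, 1/11 · 5/14 = 5/154; these sum to 19/308.
Hence P(r = 6 | data) = (5/154) / (19/308) = 10/19.

0.526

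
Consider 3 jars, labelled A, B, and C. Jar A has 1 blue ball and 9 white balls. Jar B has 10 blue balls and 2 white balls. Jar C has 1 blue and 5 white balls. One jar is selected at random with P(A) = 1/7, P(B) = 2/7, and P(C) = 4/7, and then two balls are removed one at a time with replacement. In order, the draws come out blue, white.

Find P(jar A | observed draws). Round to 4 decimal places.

The likelihood of the observed sequence under each hypothesis: P(data | jar A) = (1/10)(9/10) = 0.09; P(data | jar B) = (10/12)(2/12) = 0.13889; P(data | jar C) = (1/6)(5/6) = 0.13889.
Weighting by the prior gives 1/7 · 0.09 = 0.012857, 2/7 · 0.13889 = 0.039683, 4/7 · 0.13889 = 0.079365; these sum to 0.1319.
Hence P(jar A | data) = (0.012857) / (0.1319) = 0.097473.

0.0975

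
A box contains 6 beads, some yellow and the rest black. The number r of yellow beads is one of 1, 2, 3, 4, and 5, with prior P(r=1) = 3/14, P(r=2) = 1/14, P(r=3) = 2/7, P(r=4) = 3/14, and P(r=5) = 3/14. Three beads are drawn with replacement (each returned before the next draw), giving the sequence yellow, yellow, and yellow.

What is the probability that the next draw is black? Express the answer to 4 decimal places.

Under each hypothesis, the probability of the observed sequence is: P(data | r = 1) = (1/6)(1/6)(1/6) = 0.0046296; P(data | r = 2) = (2/6)(2/6)(2/6) = 0.037037; P(data | r = 3) = (3/6)(3/6)(3/6) = 0.125; P(data | r = 4) = (4/6)(4/6)(4/6) = 0.2963; P(data | r = 5) = (5/6)(5/6)(5/6) = 0.5787.
Multiplying each by its prior: 3/14 · 0.0046296 = 0.00099206, 1/14 · 0.037037 = 0.0026455, 2/7 · 0.125 = 0.035714, 3/14 · 0.2963 = 0.063492, 3/14 · 0.5787 = 0.12401; these sum to 0.22685.
The posterior is then P(r = 1 | data) = 0.0043732, P(r = 2 | data) = 0.011662, P(r = 3 | data) = 0.15743, P(r = 4 | data) = 0.27988, P(r = 5 | data) = 0.54665.
Averaging over the posterior, P(black next | data) = (5/6)(0.0043732) + (2/3)(0.011662) + (1/2)(0.15743) + (1/3)(0.27988) + (1/6)(0.54665) = 0.27454.

0.2745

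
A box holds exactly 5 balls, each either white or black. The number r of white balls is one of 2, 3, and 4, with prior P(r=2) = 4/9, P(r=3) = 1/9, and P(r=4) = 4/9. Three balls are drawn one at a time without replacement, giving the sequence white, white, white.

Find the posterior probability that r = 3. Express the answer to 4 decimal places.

Under each hypothesis, the probability of the observed sequence is: P(data | r = 2) = (2/5)(1/4)(0/3) = 0; P(data | r = 3) = (3/5)(2/4)(1/3) = 1/10; P(data | r = 4) = (4/5)(3/4)(2/3) = 2/5.
Weighting by the prior gives 4/9 · 0 = 0, 1/9 · 1/10 = 1/90, 4/9 · 2/5 = 8/45; these sum to 17/90.
So P(r = 3 | data) = (1/90) / (17/90) = 1/17.

0.0588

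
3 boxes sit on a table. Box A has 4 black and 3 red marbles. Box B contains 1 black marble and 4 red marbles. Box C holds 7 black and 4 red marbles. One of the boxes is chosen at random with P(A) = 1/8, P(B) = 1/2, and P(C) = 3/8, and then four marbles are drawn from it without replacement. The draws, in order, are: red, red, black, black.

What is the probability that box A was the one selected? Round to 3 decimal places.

0.310

Under each hypothesis, the probability of the observed sequence is: P(data | box A) = (3/7)(2/6)(4/5)(3/4) = 0.085714; P(data | box B) = (4/5)(3/4)(1/3)(0/2) = 0; P(data | box C) = (4/11)(3/10)(7/9)(6/8) = 0.063636.
Multiplying each by its prior: 1/8 · 0.085714 = 0.010714, 1/2 · 0 = 0, 3/8 · 0.063636 = 0.023864; summing to 0.034578.
By Bayes' rule, P(box A | data) = (0.010714) / (0.034578) = 0.30986.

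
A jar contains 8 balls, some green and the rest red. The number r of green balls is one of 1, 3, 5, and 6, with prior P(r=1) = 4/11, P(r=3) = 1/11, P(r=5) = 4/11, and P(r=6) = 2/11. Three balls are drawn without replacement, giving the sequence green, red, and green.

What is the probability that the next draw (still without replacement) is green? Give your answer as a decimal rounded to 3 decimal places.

0.631

Compute the likelihood of the observed sequence for each case: P(data | r = 1) = (1/8)(7/7)(0/6) = 0; P(data | r = 3) = (3/8)(5/7)(2/6) = 5/56; P(data | r = 5) = (5/8)(3/7)(4/6) = 5/28; P(data | r = 6) = (6/8)(2/7)(5/6) = 5/28.
Weighting by the prior gives 4/11 · 0 = 0, 1/11 · 5/56 = 5/616, 4/11 · 5/28 = 5/77, 2/11 · 5/28 = 5/154; summing to 65/616.
Dividing through by the total gives posterior P(r = 1 | data) = 0, P(r = 3 | data) = 1/13, P(r = 5 | data) = 8/13, P(r = 6 | data) = 4/13.
Averaging over the posterior, P(green next | data) = (1/5)(1/13) + (3/5)(8/13) + (4/5)(4/13) = 41/65.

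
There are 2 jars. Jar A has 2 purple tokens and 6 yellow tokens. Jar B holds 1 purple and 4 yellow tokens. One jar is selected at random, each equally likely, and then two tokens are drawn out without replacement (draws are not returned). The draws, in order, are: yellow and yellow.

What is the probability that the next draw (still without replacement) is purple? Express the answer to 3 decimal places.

Under each hypothesis, the probability of the observed sequence is: P(data | jar A) = (6/8)(5/7) = 15/28; P(data | jar B) = (4/5)(3/4) = 3/5.
Multiplying each by its prior: 1/2 · 15/28 = 15/56, 1/2 · 3/5 = 3/10; these sum to 159/280.
Normalising, the posterior is P(jar A | data) = 25/53, P(jar B | data) = 28/53.
The predictive probability is P(purple next | data) = (1/3)(25/53) + (1/3)(28/53) = 1/3.

0.333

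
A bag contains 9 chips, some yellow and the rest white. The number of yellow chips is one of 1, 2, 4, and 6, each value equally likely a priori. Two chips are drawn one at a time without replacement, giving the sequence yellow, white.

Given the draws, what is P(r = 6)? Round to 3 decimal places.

0.300

Under each hypothesis, the probability of the observed sequence is: P(data | r = 1) = (1/9)(8/8) = 1/9; P(data | r = 2) = (2/9)(7/8) = 7/36; P(data | r = 4) = (4/9)(5/8) = 5/18; P(data | r = 6) = (6/9)(3/8) = 1/4.
Weighting by the prior gives 1/4 · 1/9 = 1/36, 1/4 · 7/36 = 7/144, 1/4 · 5/18 = 5/72, 1/4 · 1/4 = 1/16; with total 5/24.
Hence P(r = 6 | data) = (1/16) / (5/24) = 3/10.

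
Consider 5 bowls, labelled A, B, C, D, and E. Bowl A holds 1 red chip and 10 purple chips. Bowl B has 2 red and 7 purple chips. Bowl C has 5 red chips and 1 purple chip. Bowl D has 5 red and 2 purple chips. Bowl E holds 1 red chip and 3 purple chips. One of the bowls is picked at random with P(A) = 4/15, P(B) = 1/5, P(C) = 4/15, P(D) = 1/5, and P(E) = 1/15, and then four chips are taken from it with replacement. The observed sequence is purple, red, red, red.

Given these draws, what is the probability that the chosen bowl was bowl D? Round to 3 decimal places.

0.423

For each hypothesis, P(data | H) works out to: P(data | bowl A) = (10/11)(1/11)(1/11)(1/11) = 0.00068301; P(data | bowl B) = (7/9)(2/9)(2/9)(2/9) = 0.0085353; P(data | bowl C) = (1/6)(5/6)(5/6)(5/6) = 0.096451; P(data | bowl D) = (2/7)(5/7)(5/7)(5/7) = 0.10412; P(data | bowl E) = (3/4)(1/4)(1/4)(1/4) = 0.011719.
Multiplying each by its prior: 4/15 · 0.00068301 = 0.00018214, 1/5 · 0.0085353 = 0.0017071, 4/15 · 0.096451 = 0.02572, 1/5 · 0.10412 = 0.020825, 1/15 · 0.011719 = 0.00078125; with total 0.049215.
By Bayes' rule, P(bowl D | data) = (0.020825) / (0.049215) = 0.42313.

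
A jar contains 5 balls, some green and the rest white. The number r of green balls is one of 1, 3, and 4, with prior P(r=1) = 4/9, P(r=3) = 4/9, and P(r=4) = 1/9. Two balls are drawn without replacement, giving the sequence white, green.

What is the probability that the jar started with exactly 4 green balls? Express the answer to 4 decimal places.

The likelihood of the observed sequence under each hypothesis: P(data | r = 1) = (4/5)(1/4) = 1/5; P(data | r = 3) = (2/5)(3/4) = 3/10; P(data | r = 4) = (1/5)(4/4) = 1/5.
Weighting by the prior gives 4/9 · 1/5 = 4/45, 4/9 · 3/10 = 2/15, 1/9 · 1/5 = 1/45; with total 11/45.
Hence P(r = 4 | data) = (1/45) / (11/45) = 1/11.

0.0909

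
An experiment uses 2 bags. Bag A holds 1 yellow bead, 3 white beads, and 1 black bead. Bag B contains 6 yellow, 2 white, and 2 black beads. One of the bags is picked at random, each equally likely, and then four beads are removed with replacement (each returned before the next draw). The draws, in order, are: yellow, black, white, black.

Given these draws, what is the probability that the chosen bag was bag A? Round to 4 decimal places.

For each hypothesis, P(data | H) works out to: P(data | bag A) = (1/5)(1/5)(3/5)(1/5) = 0.0048; P(data | bag B) = (6/10)(2/10)(2/10)(2/10) = 0.0048.
The prior-weighted likelihoods are 1/2 · 0.0048 = 0.0024, 1/2 · 0.0048 = 0.0024; summing to 0.0048.
Hence P(bag A | data) = (0.0024) / (0.0048) = 0.5.

0.5000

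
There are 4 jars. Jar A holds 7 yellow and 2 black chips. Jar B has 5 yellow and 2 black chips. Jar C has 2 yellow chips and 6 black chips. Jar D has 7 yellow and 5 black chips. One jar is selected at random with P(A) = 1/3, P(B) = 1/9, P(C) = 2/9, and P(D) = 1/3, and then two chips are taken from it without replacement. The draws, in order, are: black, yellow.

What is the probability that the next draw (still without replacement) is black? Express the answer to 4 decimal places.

Compute the likelihood of the observed sequence for each case: P(data | jar A) = (2/9)(7/8) = 7/36; P(data | jar B) = (2/7)(5/6) = 5/21; P(data | jar C) = (6/8)(2/7) = 3/14; P(data | jar D) = (5/12)(7/11) = 35/132.
The prior-weighted likelihoods are 1/3 · 7/36 = 7/108, 1/9 · 5/21 = 5/189, 2/9 · 3/14 = 1/21, 1/3 · 35/132 = 35/396; with total 5/22.
Normalising, the posterior is P(jar A | data) = 77/270, P(jar B | data) = 22/189, P(jar C | data) = 22/105, P(jar D | data) = 7/18.
The predictive probability is P(black next | data) = (1/7)(77/270) + (1/5)(22/189) + (5/6)(22/105) + (2/5)(7/18) = 149/378.

0.3942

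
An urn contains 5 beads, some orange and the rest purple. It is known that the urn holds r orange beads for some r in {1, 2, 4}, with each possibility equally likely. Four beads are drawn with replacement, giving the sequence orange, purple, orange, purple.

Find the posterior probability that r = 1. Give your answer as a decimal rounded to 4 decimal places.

Compute the likelihood of the observed sequence for each case: P(data | r = 1) = (1/5)(4/5)(1/5)(4/5) = 0.0256; P(data | r = 2) = (2/5)(3/5)(2/5)(3/5) = 0.0576; P(data | r = 4) = (4/5)(1/5)(4/5)(1/5) = 0.0256.
Weighting by the prior gives 1/3 · 0.0256 = 0.0085333, 1/3 · 0.0576 = 0.0192, 1/3 · 0.0256 = 0.0085333; these sum to 0.036267.
By Bayes' rule, P(r = 1 | data) = (0.0085333) / (0.036267) = 0.23529.

0.2353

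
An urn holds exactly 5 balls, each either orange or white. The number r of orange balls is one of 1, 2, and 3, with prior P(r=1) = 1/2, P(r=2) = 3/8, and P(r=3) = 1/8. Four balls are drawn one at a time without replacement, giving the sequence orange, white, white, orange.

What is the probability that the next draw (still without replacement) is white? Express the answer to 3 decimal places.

Under each hypothesis, the probability of the observed sequence is: P(data | r = 1) = (1/5)(4/4)(3/3)(0/2) = 0; P(data | r = 2) = (2/5)(3/4)(2/3)(1/2) = 1/10; P(data | r = 3) = (3/5)(2/4)(1/3)(2/2) = 1/10.
Weighting by the prior gives 1/2 · 0 = 0, 3/8 · 1/10 = 3/80, 1/8 · 1/10 = 1/80; summing to 1/20.
The posterior is then P(r = 1 | data) = 0, P(r = 2 | data) = 3/4, P(r = 3 | data) = 1/4.
The predictive probability is P(white next | data) = (1)(3/4) + (0)(1/4) = 3/4.

0.750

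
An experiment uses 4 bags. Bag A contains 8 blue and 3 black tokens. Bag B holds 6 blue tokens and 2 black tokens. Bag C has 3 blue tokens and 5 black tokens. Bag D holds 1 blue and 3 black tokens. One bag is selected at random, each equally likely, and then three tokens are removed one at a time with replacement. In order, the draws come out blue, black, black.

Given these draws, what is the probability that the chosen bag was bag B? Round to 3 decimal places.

0.121

For each hypothesis, P(data | H) works out to: P(data | bag A) = (8/11)(3/11)(3/11) = 0.054095; P(data | bag B) = (6/8)(2/8)(2/8) = 0.046875; P(data | bag C) = (3/8)(5/8)(5/8) = 0.14648; P(data | bag D) = (1/4)(3/4)(3/4) = 0.14062.
Weighting by the prior gives 1/4 · 0.054095 = 0.013524, 1/4 · 0.046875 = 0.011719, 1/4 · 0.14648 = 0.036621, 1/4 · 0.14062 = 0.035156; summing to 0.09702.
So P(bag B | data) = (0.011719) / (0.09702) = 0.12079.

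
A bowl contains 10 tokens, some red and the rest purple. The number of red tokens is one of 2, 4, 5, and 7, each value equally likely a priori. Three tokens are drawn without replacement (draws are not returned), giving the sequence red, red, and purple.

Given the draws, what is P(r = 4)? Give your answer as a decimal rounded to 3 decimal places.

For each hypothesis, P(data | H) works out to: P(data | r = 2) = (2/10)(1/9)(8/8) = 0.022222; P(data | r = 4) = (4/10)(3/9)(6/8) = 0.1; P(data | r = 5) = (5/10)(4/9)(5/8) = 0.13889; P(data | r = 7) = (7/10)(6/9)(3/8) = 0.175.
Weighting by the prior gives 1/4 · 0.022222 = 0.0055556, 1/4 · 0.1 = 0.025, 1/4 · 0.13889 = 0.034722, 1/4 · 0.175 = 0.04375; summing to 0.10903.
By Bayes' rule, P(r = 4 | data) = (0.025) / (0.10903) = 0.2293.

0.229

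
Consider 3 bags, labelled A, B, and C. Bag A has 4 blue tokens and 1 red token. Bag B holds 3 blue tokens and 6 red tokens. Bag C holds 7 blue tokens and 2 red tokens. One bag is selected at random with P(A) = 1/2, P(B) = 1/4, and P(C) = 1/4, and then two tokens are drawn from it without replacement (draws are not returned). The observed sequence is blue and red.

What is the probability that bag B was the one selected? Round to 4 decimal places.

The likelihood of the observed sequence under each hypothesis: P(data | bag A) = (4/5)(1/4) = 1/5; P(data | bag B) = (3/9)(6/8) = 1/4; P(data | bag C) = (7/9)(2/8) = 7/36.
Weighting by the prior gives 1/2 · 1/5 = 1/10, 1/4 · 1/4 = 1/16, 1/4 · 7/36 = 7/144; with total 19/90.
So P(bag B | data) = (1/16) / (19/90) = 45/152.

0.2961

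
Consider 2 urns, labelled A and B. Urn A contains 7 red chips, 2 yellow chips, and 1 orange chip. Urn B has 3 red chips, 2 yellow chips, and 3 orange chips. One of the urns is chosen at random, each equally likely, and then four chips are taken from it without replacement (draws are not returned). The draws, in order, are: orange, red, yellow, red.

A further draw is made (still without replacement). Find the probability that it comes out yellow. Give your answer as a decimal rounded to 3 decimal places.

Compute the likelihood of the observed sequence for each case: P(data | urn A) = (1/10)(7/9)(2/8)(6/7) = 1/60; P(data | urn B) = (3/8)(3/7)(2/6)(2/5) = 3/140.
Multiplying each by its prior: 1/2 · 1/60 = 1/120, 1/2 · 3/140 = 3/280; these sum to 2/105.
Normalising, the posterior is P(urn A | data) = 7/16, P(urn B | data) = 9/16.
Averaging over the posterior, P(yellow next | data) = (1/6)(7/16) + (1/4)(9/16) = 41/192.

0.214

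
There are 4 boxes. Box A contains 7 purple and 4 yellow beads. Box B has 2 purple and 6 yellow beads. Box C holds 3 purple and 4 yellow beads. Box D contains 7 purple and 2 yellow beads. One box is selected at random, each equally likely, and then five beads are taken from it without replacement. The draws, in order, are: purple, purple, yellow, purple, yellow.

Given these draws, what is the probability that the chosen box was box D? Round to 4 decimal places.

0.2729

Under each hypothesis, the probability of the observed sequence is: P(data | box A) = (7/11)(6/10)(4/9)(5/8)(3/7) = 0.045455; P(data | box B) = (2/8)(1/7)(6/6)(0/5) = 0; P(data | box C) = (3/7)(2/6)(4/5)(1/4)(3/3) = 0.028571; P(data | box D) = (7/9)(6/8)(2/7)(5/6)(1/5) = 0.027778.
The prior-weighted likelihoods are 1/4 · 0.045455 = 0.011364, 1/4 · 0 = 0, 1/4 · 0.028571 = 0.0071429, 1/4 · 0.027778 = 0.0069444; with total 0.025451.
By Bayes' rule, P(box D | data) = (0.0069444) / (0.025451) = 0.27286.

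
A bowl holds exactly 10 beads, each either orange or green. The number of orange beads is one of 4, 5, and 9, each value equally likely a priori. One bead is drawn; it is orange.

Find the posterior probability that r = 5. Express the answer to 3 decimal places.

0.278

For each hypothesis, P(data | H) works out to: P(data | r = 4) = (4/10) = 2/5; P(data | r = 5) = (5/10) = 1/2; P(data | r = 9) = (9/10) = 9/10.
Multiplying each by its prior: 1/3 · 2/5 = 2/15, 1/3 · 1/2 = 1/6, 1/3 · 9/10 = 3/10; these sum to 3/5.
Therefore the posterior P(r = 5 | data) = (1/6) / (3/5) = 5/18.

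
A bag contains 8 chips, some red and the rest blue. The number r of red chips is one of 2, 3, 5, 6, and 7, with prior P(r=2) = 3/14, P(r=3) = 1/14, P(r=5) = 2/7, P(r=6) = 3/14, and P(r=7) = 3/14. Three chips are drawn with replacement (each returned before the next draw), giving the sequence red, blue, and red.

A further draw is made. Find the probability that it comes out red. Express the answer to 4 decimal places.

0.6577

The likelihood of the observed sequence under each hypothesis: P(data | r = 2) = (2/8)(6/8)(2/8) = 0.046875; P(data | r = 3) = (3/8)(5/8)(3/8) = 0.087891; P(data | r = 5) = (5/8)(3/8)(5/8) = 0.14648; P(data | r = 6) = (6/8)(2/8)(6/8) = 0.14062; P(data | r = 7) = (7/8)(1/8)(7/8) = 0.095703.
The prior-weighted likelihoods are 3/14 · 0.046875 = 0.010045, 1/14 · 0.087891 = 0.0062779, 2/7 · 0.14648 = 0.041853, 3/14 · 0.14062 = 0.030134, 3/14 · 0.095703 = 0.020508; with total 0.10882.
Normalising, the posterior is P(r = 2 | data) = 0.092308, P(r = 3 | data) = 0.057692, P(r = 5 | data) = 0.38462, P(r = 6 | data) = 0.27692, P(r = 7 | data) = 0.18846.
Averaging over the posterior, P(red next | data) = (1/4)(0.092308) + (3/8)(0.057692) + (5/8)(0.38462) + (3/4)(0.27692) + (7/8)(0.18846) = 0.65769.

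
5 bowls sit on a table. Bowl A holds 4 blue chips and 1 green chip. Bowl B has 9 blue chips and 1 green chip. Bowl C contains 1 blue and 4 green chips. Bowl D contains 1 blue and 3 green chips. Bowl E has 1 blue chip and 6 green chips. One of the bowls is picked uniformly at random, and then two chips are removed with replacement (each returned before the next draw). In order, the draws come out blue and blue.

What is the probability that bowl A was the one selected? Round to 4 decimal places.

For each hypothesis, P(data | H) works out to: P(data | bowl A) = (4/5)(4/5) = 0.64; P(data | bowl B) = (9/10)(9/10) = 0.81; P(data | bowl C) = (1/5)(1/5) = 0.04; P(data | bowl D) = (1/4)(1/4) = 0.0625; P(data | bowl E) = (1/7)(1/7) = 0.020408.
Weighting by the prior gives 1/5 · 0.64 = 0.128, 1/5 · 0.81 = 0.162, 1/5 · 0.04 = 0.008, 1/5 · 0.0625 = 0.0125, 1/5 · 0.020408 = 0.0040816; with total 0.31458.
So P(bowl A | data) = (0.128) / (0.31458) = 0.40689.

0.4069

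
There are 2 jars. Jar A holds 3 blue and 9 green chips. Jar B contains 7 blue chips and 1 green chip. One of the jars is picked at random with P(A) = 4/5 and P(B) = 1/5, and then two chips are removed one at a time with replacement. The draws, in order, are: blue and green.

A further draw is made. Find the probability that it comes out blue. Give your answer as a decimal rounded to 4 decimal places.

Under each hypothesis, the probability of the observed sequence is: P(data | jar A) = (3/12)(9/12) = 3/16; P(data | jar B) = (7/8)(1/8) = 7/64.
Multiplying each by its prior: 4/5 · 3/16 = 3/20, 1/5 · 7/64 = 7/320; with total 11/64.
Normalising, the posterior is P(jar A | data) = 48/55, P(jar B | data) = 7/55.
The predictive probability is P(blue next | data) = (1/4)(48/55) + (7/8)(7/55) = 29/88.

0.3295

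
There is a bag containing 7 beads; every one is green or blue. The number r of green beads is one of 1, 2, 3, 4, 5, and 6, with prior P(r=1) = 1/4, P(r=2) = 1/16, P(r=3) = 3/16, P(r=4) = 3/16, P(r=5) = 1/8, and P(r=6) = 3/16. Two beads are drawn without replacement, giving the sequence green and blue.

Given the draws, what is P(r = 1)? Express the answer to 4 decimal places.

Compute the likelihood of the observed sequence for each case: P(data | r = 1) = (1/7)(6/6) = 1/7; P(data | r = 2) = (2/7)(5/6) = 5/21; P(data | r = 3) = (3/7)(4/6) = 2/7; P(data | r = 4) = (4/7)(3/6) = 2/7; P(data | r = 5) = (5/7)(2/6) = 5/21; P(data | r = 6) = (6/7)(1/6) = 1/7.
Weighting by the prior gives 1/4 · 1/7 = 1/28, 1/16 · 5/21 = 5/336, 3/16 · 2/7 = 3/56, 3/16 · 2/7 = 3/56, 1/8 · 5/21 = 5/168, 3/16 · 1/7 = 3/112; summing to 3/14.
So P(r = 1 | data) = (1/28) / (3/14) = 1/6.

0.1667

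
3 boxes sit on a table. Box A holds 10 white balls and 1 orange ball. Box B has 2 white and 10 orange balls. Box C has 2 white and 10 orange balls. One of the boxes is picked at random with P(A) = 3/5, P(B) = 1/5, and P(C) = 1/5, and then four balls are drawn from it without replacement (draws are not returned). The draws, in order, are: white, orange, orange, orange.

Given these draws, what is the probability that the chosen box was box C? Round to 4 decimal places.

The likelihood of the observed sequence under each hypothesis: P(data | box A) = (10/11)(1/10)(0/9) = 0; P(data | box B) = (2/12)(10/11)(9/10)(8/9) = 4/33; P(data | box C) = (2/12)(10/11)(9/10)(8/9) = 4/33.
Multiplying each by its prior: 3/5 · 0 = 0, 1/5 · 4/33 = 4/165, 1/5 · 4/33 = 4/165; these sum to 8/165.
So P(box C | data) = (4/165) / (8/165) = 1/2.

0.5000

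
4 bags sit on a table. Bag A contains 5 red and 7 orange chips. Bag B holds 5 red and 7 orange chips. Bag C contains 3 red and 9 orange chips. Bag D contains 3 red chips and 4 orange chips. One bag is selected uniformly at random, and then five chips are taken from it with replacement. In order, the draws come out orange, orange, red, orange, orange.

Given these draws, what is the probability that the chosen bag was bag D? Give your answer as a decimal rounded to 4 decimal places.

0.2065

For each hypothesis, P(data | H) works out to: P(data | bag A) = (7/12)(7/12)(5/12)(7/12)(7/12) = 0.048245; P(data | bag B) = (7/12)(7/12)(5/12)(7/12)(7/12) = 0.048245; P(data | bag C) = (9/12)(9/12)(3/12)(9/12)(9/12) = 0.079102; P(data | bag D) = (4/7)(4/7)(3/7)(4/7)(4/7) = 0.045695.
Weighting by the prior gives 1/4 · 0.048245 = 0.012061, 1/4 · 0.048245 = 0.012061, 1/4 · 0.079102 = 0.019775, 1/4 · 0.045695 = 0.011424; summing to 0.055322.
Hence P(bag D | data) = (0.011424) / (0.055322) = 0.2065.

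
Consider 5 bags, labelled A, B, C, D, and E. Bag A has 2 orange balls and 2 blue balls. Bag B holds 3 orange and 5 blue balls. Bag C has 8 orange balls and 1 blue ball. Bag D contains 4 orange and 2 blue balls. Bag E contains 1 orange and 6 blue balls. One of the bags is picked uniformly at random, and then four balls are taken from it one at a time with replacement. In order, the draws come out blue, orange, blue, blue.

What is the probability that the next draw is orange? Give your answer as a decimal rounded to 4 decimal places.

0.3556

Compute the likelihood of the observed sequence for each case: P(data | bag A) = (2/4)(2/4)(2/4)(2/4) = 0.0625; P(data | bag B) = (5/8)(3/8)(5/8)(5/8) = 0.091553; P(data | bag C) = (1/9)(8/9)(1/9)(1/9) = 0.0012193; P(data | bag D) = (2/6)(4/6)(2/6)(2/6) = 0.024691; P(data | bag E) = (6/7)(1/7)(6/7)(6/7) = 0.089963.
The prior-weighted likelihoods are 1/5 · 0.0625 = 0.0125, 1/5 · 0.091553 = 0.018311, 1/5 · 0.0012193 = 0.00024387, 1/5 · 0.024691 = 0.0049383, 1/5 · 0.089963 = 0.017993; with total 0.053985.
Normalising, the posterior is P(bag A | data) = 0.23154, P(bag B | data) = 0.33918, P(bag C | data) = 0.0045173, P(bag D | data) = 0.091475, P(bag E | data) = 0.33329.
Averaging over the posterior, P(orange next | data) = (1/2)(0.23154) + (3/8)(0.33918) + (8/9)(0.0045173) + (2/3)(0.091475) + (1/7)(0.33329) = 0.35557.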